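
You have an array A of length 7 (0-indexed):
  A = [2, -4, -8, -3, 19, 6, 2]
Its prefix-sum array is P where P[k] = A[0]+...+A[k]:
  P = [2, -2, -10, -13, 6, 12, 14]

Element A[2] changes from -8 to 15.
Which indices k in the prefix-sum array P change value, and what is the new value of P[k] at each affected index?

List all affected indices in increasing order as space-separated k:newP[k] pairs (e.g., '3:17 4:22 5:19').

P[k] = A[0] + ... + A[k]
P[k] includes A[2] iff k >= 2
Affected indices: 2, 3, ..., 6; delta = 23
  P[2]: -10 + 23 = 13
  P[3]: -13 + 23 = 10
  P[4]: 6 + 23 = 29
  P[5]: 12 + 23 = 35
  P[6]: 14 + 23 = 37

Answer: 2:13 3:10 4:29 5:35 6:37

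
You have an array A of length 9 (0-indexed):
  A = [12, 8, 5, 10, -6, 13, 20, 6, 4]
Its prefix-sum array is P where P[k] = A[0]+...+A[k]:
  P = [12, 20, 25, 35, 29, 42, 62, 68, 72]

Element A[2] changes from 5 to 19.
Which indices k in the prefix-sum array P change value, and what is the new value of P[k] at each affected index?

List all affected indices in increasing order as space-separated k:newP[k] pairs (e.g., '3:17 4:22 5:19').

P[k] = A[0] + ... + A[k]
P[k] includes A[2] iff k >= 2
Affected indices: 2, 3, ..., 8; delta = 14
  P[2]: 25 + 14 = 39
  P[3]: 35 + 14 = 49
  P[4]: 29 + 14 = 43
  P[5]: 42 + 14 = 56
  P[6]: 62 + 14 = 76
  P[7]: 68 + 14 = 82
  P[8]: 72 + 14 = 86

Answer: 2:39 3:49 4:43 5:56 6:76 7:82 8:86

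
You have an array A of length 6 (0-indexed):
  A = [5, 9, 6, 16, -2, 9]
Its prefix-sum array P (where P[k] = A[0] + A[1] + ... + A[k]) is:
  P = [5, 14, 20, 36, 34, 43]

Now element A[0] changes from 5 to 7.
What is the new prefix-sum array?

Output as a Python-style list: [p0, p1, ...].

Change: A[0] 5 -> 7, delta = 2
P[k] for k < 0: unchanged (A[0] not included)
P[k] for k >= 0: shift by delta = 2
  P[0] = 5 + 2 = 7
  P[1] = 14 + 2 = 16
  P[2] = 20 + 2 = 22
  P[3] = 36 + 2 = 38
  P[4] = 34 + 2 = 36
  P[5] = 43 + 2 = 45

Answer: [7, 16, 22, 38, 36, 45]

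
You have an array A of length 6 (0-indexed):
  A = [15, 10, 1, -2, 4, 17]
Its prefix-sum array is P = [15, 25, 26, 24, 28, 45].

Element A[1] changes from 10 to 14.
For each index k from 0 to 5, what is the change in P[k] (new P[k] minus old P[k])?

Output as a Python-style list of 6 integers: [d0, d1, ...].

Element change: A[1] 10 -> 14, delta = 4
For k < 1: P[k] unchanged, delta_P[k] = 0
For k >= 1: P[k] shifts by exactly 4
Delta array: [0, 4, 4, 4, 4, 4]

Answer: [0, 4, 4, 4, 4, 4]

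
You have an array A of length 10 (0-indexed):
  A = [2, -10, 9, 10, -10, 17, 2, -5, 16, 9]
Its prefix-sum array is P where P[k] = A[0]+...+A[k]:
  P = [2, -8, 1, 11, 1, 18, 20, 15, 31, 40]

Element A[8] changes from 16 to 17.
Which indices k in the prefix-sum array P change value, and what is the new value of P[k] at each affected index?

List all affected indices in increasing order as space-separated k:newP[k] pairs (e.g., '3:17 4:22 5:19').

P[k] = A[0] + ... + A[k]
P[k] includes A[8] iff k >= 8
Affected indices: 8, 9, ..., 9; delta = 1
  P[8]: 31 + 1 = 32
  P[9]: 40 + 1 = 41

Answer: 8:32 9:41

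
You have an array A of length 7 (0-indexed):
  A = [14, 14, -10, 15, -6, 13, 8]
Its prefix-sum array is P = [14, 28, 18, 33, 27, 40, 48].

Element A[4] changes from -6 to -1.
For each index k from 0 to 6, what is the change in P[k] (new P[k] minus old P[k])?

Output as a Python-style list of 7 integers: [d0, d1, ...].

Answer: [0, 0, 0, 0, 5, 5, 5]

Derivation:
Element change: A[4] -6 -> -1, delta = 5
For k < 4: P[k] unchanged, delta_P[k] = 0
For k >= 4: P[k] shifts by exactly 5
Delta array: [0, 0, 0, 0, 5, 5, 5]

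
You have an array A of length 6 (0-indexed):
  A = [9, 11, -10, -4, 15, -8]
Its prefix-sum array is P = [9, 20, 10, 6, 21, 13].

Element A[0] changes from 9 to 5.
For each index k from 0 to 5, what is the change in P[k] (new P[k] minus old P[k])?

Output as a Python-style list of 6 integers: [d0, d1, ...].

Element change: A[0] 9 -> 5, delta = -4
For k < 0: P[k] unchanged, delta_P[k] = 0
For k >= 0: P[k] shifts by exactly -4
Delta array: [-4, -4, -4, -4, -4, -4]

Answer: [-4, -4, -4, -4, -4, -4]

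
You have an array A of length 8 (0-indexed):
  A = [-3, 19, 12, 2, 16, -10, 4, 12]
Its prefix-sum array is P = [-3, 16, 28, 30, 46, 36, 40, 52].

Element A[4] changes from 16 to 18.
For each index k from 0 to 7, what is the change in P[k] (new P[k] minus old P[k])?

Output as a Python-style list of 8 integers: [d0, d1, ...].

Element change: A[4] 16 -> 18, delta = 2
For k < 4: P[k] unchanged, delta_P[k] = 0
For k >= 4: P[k] shifts by exactly 2
Delta array: [0, 0, 0, 0, 2, 2, 2, 2]

Answer: [0, 0, 0, 0, 2, 2, 2, 2]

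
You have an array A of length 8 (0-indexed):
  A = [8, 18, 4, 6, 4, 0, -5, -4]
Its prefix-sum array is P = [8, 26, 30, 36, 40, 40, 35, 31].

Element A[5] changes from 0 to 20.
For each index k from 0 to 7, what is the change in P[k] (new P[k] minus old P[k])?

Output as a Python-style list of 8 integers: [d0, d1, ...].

Answer: [0, 0, 0, 0, 0, 20, 20, 20]

Derivation:
Element change: A[5] 0 -> 20, delta = 20
For k < 5: P[k] unchanged, delta_P[k] = 0
For k >= 5: P[k] shifts by exactly 20
Delta array: [0, 0, 0, 0, 0, 20, 20, 20]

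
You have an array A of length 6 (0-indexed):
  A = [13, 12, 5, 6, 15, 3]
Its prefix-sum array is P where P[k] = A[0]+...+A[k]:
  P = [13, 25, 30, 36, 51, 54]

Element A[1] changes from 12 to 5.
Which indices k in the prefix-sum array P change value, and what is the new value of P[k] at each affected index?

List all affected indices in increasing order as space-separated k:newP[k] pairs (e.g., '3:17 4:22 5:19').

P[k] = A[0] + ... + A[k]
P[k] includes A[1] iff k >= 1
Affected indices: 1, 2, ..., 5; delta = -7
  P[1]: 25 + -7 = 18
  P[2]: 30 + -7 = 23
  P[3]: 36 + -7 = 29
  P[4]: 51 + -7 = 44
  P[5]: 54 + -7 = 47

Answer: 1:18 2:23 3:29 4:44 5:47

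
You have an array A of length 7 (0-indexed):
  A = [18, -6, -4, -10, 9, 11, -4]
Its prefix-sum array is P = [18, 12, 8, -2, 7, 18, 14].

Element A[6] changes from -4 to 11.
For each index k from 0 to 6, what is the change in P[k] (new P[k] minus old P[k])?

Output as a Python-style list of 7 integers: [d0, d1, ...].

Answer: [0, 0, 0, 0, 0, 0, 15]

Derivation:
Element change: A[6] -4 -> 11, delta = 15
For k < 6: P[k] unchanged, delta_P[k] = 0
For k >= 6: P[k] shifts by exactly 15
Delta array: [0, 0, 0, 0, 0, 0, 15]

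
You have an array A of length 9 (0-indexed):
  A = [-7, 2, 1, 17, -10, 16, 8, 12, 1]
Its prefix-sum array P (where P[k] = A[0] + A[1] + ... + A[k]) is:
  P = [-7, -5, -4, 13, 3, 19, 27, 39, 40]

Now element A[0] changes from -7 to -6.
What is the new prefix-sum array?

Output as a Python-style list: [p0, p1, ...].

Change: A[0] -7 -> -6, delta = 1
P[k] for k < 0: unchanged (A[0] not included)
P[k] for k >= 0: shift by delta = 1
  P[0] = -7 + 1 = -6
  P[1] = -5 + 1 = -4
  P[2] = -4 + 1 = -3
  P[3] = 13 + 1 = 14
  P[4] = 3 + 1 = 4
  P[5] = 19 + 1 = 20
  P[6] = 27 + 1 = 28
  P[7] = 39 + 1 = 40
  P[8] = 40 + 1 = 41

Answer: [-6, -4, -3, 14, 4, 20, 28, 40, 41]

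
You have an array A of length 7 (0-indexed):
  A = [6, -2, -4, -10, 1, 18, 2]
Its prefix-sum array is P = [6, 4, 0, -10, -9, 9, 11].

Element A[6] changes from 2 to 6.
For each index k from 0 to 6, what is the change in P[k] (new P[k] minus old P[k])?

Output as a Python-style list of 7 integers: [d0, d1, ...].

Element change: A[6] 2 -> 6, delta = 4
For k < 6: P[k] unchanged, delta_P[k] = 0
For k >= 6: P[k] shifts by exactly 4
Delta array: [0, 0, 0, 0, 0, 0, 4]

Answer: [0, 0, 0, 0, 0, 0, 4]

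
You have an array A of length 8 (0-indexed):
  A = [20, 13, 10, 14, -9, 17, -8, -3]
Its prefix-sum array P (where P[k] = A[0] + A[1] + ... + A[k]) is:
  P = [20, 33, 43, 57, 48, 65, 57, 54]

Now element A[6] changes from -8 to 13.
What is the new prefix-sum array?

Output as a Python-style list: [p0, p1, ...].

Change: A[6] -8 -> 13, delta = 21
P[k] for k < 6: unchanged (A[6] not included)
P[k] for k >= 6: shift by delta = 21
  P[0] = 20 + 0 = 20
  P[1] = 33 + 0 = 33
  P[2] = 43 + 0 = 43
  P[3] = 57 + 0 = 57
  P[4] = 48 + 0 = 48
  P[5] = 65 + 0 = 65
  P[6] = 57 + 21 = 78
  P[7] = 54 + 21 = 75

Answer: [20, 33, 43, 57, 48, 65, 78, 75]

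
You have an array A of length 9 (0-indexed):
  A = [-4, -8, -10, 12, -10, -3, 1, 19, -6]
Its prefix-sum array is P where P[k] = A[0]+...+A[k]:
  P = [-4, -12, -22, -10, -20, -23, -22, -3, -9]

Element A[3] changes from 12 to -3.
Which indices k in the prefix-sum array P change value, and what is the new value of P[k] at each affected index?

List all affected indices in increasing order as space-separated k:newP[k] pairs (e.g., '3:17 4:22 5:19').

Answer: 3:-25 4:-35 5:-38 6:-37 7:-18 8:-24

Derivation:
P[k] = A[0] + ... + A[k]
P[k] includes A[3] iff k >= 3
Affected indices: 3, 4, ..., 8; delta = -15
  P[3]: -10 + -15 = -25
  P[4]: -20 + -15 = -35
  P[5]: -23 + -15 = -38
  P[6]: -22 + -15 = -37
  P[7]: -3 + -15 = -18
  P[8]: -9 + -15 = -24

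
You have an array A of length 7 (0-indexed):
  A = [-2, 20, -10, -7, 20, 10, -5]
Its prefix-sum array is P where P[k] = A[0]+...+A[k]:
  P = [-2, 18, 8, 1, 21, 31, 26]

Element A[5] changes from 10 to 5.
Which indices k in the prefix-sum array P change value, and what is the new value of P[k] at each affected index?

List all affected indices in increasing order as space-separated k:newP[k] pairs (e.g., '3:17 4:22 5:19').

P[k] = A[0] + ... + A[k]
P[k] includes A[5] iff k >= 5
Affected indices: 5, 6, ..., 6; delta = -5
  P[5]: 31 + -5 = 26
  P[6]: 26 + -5 = 21

Answer: 5:26 6:21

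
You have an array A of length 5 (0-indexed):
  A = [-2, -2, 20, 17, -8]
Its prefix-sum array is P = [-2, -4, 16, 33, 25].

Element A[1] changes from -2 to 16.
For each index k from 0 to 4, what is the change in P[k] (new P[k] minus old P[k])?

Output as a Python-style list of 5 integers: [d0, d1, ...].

Element change: A[1] -2 -> 16, delta = 18
For k < 1: P[k] unchanged, delta_P[k] = 0
For k >= 1: P[k] shifts by exactly 18
Delta array: [0, 18, 18, 18, 18]

Answer: [0, 18, 18, 18, 18]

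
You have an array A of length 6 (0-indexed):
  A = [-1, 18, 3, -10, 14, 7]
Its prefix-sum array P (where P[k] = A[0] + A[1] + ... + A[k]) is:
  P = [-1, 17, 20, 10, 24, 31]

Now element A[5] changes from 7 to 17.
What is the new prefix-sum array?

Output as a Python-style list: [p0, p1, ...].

Answer: [-1, 17, 20, 10, 24, 41]

Derivation:
Change: A[5] 7 -> 17, delta = 10
P[k] for k < 5: unchanged (A[5] not included)
P[k] for k >= 5: shift by delta = 10
  P[0] = -1 + 0 = -1
  P[1] = 17 + 0 = 17
  P[2] = 20 + 0 = 20
  P[3] = 10 + 0 = 10
  P[4] = 24 + 0 = 24
  P[5] = 31 + 10 = 41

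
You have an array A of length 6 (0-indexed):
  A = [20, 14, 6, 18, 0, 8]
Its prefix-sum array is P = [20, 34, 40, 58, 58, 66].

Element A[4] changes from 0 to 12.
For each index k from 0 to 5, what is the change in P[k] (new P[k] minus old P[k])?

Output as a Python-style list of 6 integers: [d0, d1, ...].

Answer: [0, 0, 0, 0, 12, 12]

Derivation:
Element change: A[4] 0 -> 12, delta = 12
For k < 4: P[k] unchanged, delta_P[k] = 0
For k >= 4: P[k] shifts by exactly 12
Delta array: [0, 0, 0, 0, 12, 12]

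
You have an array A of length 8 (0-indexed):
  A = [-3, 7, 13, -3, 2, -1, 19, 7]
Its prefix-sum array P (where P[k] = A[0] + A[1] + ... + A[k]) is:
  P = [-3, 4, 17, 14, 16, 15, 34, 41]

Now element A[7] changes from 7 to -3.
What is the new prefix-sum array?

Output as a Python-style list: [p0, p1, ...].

Change: A[7] 7 -> -3, delta = -10
P[k] for k < 7: unchanged (A[7] not included)
P[k] for k >= 7: shift by delta = -10
  P[0] = -3 + 0 = -3
  P[1] = 4 + 0 = 4
  P[2] = 17 + 0 = 17
  P[3] = 14 + 0 = 14
  P[4] = 16 + 0 = 16
  P[5] = 15 + 0 = 15
  P[6] = 34 + 0 = 34
  P[7] = 41 + -10 = 31

Answer: [-3, 4, 17, 14, 16, 15, 34, 31]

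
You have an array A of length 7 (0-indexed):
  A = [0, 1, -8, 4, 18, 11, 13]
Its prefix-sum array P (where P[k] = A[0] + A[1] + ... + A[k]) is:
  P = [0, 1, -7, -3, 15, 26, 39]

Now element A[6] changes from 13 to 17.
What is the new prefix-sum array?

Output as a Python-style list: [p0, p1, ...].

Change: A[6] 13 -> 17, delta = 4
P[k] for k < 6: unchanged (A[6] not included)
P[k] for k >= 6: shift by delta = 4
  P[0] = 0 + 0 = 0
  P[1] = 1 + 0 = 1
  P[2] = -7 + 0 = -7
  P[3] = -3 + 0 = -3
  P[4] = 15 + 0 = 15
  P[5] = 26 + 0 = 26
  P[6] = 39 + 4 = 43

Answer: [0, 1, -7, -3, 15, 26, 43]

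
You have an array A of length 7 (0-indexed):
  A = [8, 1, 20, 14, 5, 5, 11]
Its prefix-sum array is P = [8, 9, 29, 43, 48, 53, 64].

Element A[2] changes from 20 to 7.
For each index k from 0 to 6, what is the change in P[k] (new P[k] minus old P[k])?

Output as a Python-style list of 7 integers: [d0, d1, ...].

Answer: [0, 0, -13, -13, -13, -13, -13]

Derivation:
Element change: A[2] 20 -> 7, delta = -13
For k < 2: P[k] unchanged, delta_P[k] = 0
For k >= 2: P[k] shifts by exactly -13
Delta array: [0, 0, -13, -13, -13, -13, -13]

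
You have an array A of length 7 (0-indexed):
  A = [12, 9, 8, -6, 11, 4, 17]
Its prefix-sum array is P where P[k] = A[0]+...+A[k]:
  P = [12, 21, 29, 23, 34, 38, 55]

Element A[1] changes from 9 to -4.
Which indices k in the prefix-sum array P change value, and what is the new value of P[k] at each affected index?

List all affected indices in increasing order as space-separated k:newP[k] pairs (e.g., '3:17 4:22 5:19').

P[k] = A[0] + ... + A[k]
P[k] includes A[1] iff k >= 1
Affected indices: 1, 2, ..., 6; delta = -13
  P[1]: 21 + -13 = 8
  P[2]: 29 + -13 = 16
  P[3]: 23 + -13 = 10
  P[4]: 34 + -13 = 21
  P[5]: 38 + -13 = 25
  P[6]: 55 + -13 = 42

Answer: 1:8 2:16 3:10 4:21 5:25 6:42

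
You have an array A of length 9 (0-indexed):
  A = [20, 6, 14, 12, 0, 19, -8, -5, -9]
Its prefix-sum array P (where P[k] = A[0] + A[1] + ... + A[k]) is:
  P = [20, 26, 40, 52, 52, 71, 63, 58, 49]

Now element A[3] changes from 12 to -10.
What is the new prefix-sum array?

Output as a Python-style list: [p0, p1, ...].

Answer: [20, 26, 40, 30, 30, 49, 41, 36, 27]

Derivation:
Change: A[3] 12 -> -10, delta = -22
P[k] for k < 3: unchanged (A[3] not included)
P[k] for k >= 3: shift by delta = -22
  P[0] = 20 + 0 = 20
  P[1] = 26 + 0 = 26
  P[2] = 40 + 0 = 40
  P[3] = 52 + -22 = 30
  P[4] = 52 + -22 = 30
  P[5] = 71 + -22 = 49
  P[6] = 63 + -22 = 41
  P[7] = 58 + -22 = 36
  P[8] = 49 + -22 = 27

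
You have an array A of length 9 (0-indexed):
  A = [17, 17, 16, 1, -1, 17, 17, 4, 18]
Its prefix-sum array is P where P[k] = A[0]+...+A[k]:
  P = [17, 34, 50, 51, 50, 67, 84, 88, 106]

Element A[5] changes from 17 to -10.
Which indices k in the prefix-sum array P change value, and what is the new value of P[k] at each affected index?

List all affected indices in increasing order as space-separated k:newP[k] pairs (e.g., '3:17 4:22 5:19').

Answer: 5:40 6:57 7:61 8:79

Derivation:
P[k] = A[0] + ... + A[k]
P[k] includes A[5] iff k >= 5
Affected indices: 5, 6, ..., 8; delta = -27
  P[5]: 67 + -27 = 40
  P[6]: 84 + -27 = 57
  P[7]: 88 + -27 = 61
  P[8]: 106 + -27 = 79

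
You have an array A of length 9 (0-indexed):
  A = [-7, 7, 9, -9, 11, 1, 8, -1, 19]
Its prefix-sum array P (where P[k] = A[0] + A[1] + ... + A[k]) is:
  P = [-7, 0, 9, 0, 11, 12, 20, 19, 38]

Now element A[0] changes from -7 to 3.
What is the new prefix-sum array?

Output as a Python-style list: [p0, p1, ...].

Change: A[0] -7 -> 3, delta = 10
P[k] for k < 0: unchanged (A[0] not included)
P[k] for k >= 0: shift by delta = 10
  P[0] = -7 + 10 = 3
  P[1] = 0 + 10 = 10
  P[2] = 9 + 10 = 19
  P[3] = 0 + 10 = 10
  P[4] = 11 + 10 = 21
  P[5] = 12 + 10 = 22
  P[6] = 20 + 10 = 30
  P[7] = 19 + 10 = 29
  P[8] = 38 + 10 = 48

Answer: [3, 10, 19, 10, 21, 22, 30, 29, 48]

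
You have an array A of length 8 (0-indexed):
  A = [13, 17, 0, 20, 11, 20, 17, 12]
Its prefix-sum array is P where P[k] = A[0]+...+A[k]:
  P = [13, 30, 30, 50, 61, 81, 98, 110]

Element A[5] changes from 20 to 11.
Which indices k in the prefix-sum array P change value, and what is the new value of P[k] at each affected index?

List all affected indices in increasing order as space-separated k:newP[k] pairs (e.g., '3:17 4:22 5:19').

Answer: 5:72 6:89 7:101

Derivation:
P[k] = A[0] + ... + A[k]
P[k] includes A[5] iff k >= 5
Affected indices: 5, 6, ..., 7; delta = -9
  P[5]: 81 + -9 = 72
  P[6]: 98 + -9 = 89
  P[7]: 110 + -9 = 101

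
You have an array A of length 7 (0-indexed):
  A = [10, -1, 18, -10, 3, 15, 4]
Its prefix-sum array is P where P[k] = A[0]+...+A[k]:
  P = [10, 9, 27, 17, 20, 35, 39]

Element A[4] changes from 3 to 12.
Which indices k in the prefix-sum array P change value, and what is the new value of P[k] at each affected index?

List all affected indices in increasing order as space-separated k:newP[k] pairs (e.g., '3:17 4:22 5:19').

Answer: 4:29 5:44 6:48

Derivation:
P[k] = A[0] + ... + A[k]
P[k] includes A[4] iff k >= 4
Affected indices: 4, 5, ..., 6; delta = 9
  P[4]: 20 + 9 = 29
  P[5]: 35 + 9 = 44
  P[6]: 39 + 9 = 48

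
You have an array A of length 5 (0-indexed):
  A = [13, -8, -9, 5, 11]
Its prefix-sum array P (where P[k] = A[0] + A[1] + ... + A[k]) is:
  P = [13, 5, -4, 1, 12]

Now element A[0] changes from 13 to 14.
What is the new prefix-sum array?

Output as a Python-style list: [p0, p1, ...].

Answer: [14, 6, -3, 2, 13]

Derivation:
Change: A[0] 13 -> 14, delta = 1
P[k] for k < 0: unchanged (A[0] not included)
P[k] for k >= 0: shift by delta = 1
  P[0] = 13 + 1 = 14
  P[1] = 5 + 1 = 6
  P[2] = -4 + 1 = -3
  P[3] = 1 + 1 = 2
  P[4] = 12 + 1 = 13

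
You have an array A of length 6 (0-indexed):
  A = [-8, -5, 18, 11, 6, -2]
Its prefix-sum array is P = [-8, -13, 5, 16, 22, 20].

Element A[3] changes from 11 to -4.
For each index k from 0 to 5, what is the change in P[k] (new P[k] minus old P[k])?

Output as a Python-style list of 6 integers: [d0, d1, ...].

Answer: [0, 0, 0, -15, -15, -15]

Derivation:
Element change: A[3] 11 -> -4, delta = -15
For k < 3: P[k] unchanged, delta_P[k] = 0
For k >= 3: P[k] shifts by exactly -15
Delta array: [0, 0, 0, -15, -15, -15]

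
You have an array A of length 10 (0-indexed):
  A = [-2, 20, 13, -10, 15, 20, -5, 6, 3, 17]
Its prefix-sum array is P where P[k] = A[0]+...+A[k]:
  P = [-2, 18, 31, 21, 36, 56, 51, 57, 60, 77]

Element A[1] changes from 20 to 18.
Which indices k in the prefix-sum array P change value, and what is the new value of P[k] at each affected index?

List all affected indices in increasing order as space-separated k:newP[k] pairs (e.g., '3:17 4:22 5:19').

P[k] = A[0] + ... + A[k]
P[k] includes A[1] iff k >= 1
Affected indices: 1, 2, ..., 9; delta = -2
  P[1]: 18 + -2 = 16
  P[2]: 31 + -2 = 29
  P[3]: 21 + -2 = 19
  P[4]: 36 + -2 = 34
  P[5]: 56 + -2 = 54
  P[6]: 51 + -2 = 49
  P[7]: 57 + -2 = 55
  P[8]: 60 + -2 = 58
  P[9]: 77 + -2 = 75

Answer: 1:16 2:29 3:19 4:34 5:54 6:49 7:55 8:58 9:75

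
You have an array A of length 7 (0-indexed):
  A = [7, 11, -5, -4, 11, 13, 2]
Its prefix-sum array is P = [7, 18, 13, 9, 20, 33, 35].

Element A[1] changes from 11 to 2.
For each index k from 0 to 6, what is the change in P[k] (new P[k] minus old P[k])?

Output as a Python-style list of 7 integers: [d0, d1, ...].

Answer: [0, -9, -9, -9, -9, -9, -9]

Derivation:
Element change: A[1] 11 -> 2, delta = -9
For k < 1: P[k] unchanged, delta_P[k] = 0
For k >= 1: P[k] shifts by exactly -9
Delta array: [0, -9, -9, -9, -9, -9, -9]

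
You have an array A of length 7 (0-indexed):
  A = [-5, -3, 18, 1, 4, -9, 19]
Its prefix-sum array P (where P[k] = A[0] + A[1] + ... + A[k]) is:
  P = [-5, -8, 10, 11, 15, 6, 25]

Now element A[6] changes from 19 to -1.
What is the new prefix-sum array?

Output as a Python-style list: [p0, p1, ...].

Change: A[6] 19 -> -1, delta = -20
P[k] for k < 6: unchanged (A[6] not included)
P[k] for k >= 6: shift by delta = -20
  P[0] = -5 + 0 = -5
  P[1] = -8 + 0 = -8
  P[2] = 10 + 0 = 10
  P[3] = 11 + 0 = 11
  P[4] = 15 + 0 = 15
  P[5] = 6 + 0 = 6
  P[6] = 25 + -20 = 5

Answer: [-5, -8, 10, 11, 15, 6, 5]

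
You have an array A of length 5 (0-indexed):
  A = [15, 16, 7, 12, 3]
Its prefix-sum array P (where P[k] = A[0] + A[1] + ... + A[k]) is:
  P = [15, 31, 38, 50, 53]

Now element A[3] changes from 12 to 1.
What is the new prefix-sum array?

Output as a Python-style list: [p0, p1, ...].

Change: A[3] 12 -> 1, delta = -11
P[k] for k < 3: unchanged (A[3] not included)
P[k] for k >= 3: shift by delta = -11
  P[0] = 15 + 0 = 15
  P[1] = 31 + 0 = 31
  P[2] = 38 + 0 = 38
  P[3] = 50 + -11 = 39
  P[4] = 53 + -11 = 42

Answer: [15, 31, 38, 39, 42]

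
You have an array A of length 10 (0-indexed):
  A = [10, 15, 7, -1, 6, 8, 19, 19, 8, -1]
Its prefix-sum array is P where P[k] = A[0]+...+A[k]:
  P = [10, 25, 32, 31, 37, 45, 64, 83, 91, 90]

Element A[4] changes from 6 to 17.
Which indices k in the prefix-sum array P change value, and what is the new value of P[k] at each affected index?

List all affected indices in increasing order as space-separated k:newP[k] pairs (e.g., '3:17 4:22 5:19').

P[k] = A[0] + ... + A[k]
P[k] includes A[4] iff k >= 4
Affected indices: 4, 5, ..., 9; delta = 11
  P[4]: 37 + 11 = 48
  P[5]: 45 + 11 = 56
  P[6]: 64 + 11 = 75
  P[7]: 83 + 11 = 94
  P[8]: 91 + 11 = 102
  P[9]: 90 + 11 = 101

Answer: 4:48 5:56 6:75 7:94 8:102 9:101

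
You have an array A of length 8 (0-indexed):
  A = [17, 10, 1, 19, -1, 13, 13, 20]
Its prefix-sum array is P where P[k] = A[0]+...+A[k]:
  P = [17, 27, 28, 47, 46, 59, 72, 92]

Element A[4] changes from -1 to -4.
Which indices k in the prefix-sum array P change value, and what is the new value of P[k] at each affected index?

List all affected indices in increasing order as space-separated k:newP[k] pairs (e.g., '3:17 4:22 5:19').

P[k] = A[0] + ... + A[k]
P[k] includes A[4] iff k >= 4
Affected indices: 4, 5, ..., 7; delta = -3
  P[4]: 46 + -3 = 43
  P[5]: 59 + -3 = 56
  P[6]: 72 + -3 = 69
  P[7]: 92 + -3 = 89

Answer: 4:43 5:56 6:69 7:89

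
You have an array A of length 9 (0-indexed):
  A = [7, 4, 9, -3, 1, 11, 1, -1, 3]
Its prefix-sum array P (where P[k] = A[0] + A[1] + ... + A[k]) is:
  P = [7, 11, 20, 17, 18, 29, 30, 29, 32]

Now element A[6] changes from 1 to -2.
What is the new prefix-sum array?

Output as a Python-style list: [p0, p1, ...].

Change: A[6] 1 -> -2, delta = -3
P[k] for k < 6: unchanged (A[6] not included)
P[k] for k >= 6: shift by delta = -3
  P[0] = 7 + 0 = 7
  P[1] = 11 + 0 = 11
  P[2] = 20 + 0 = 20
  P[3] = 17 + 0 = 17
  P[4] = 18 + 0 = 18
  P[5] = 29 + 0 = 29
  P[6] = 30 + -3 = 27
  P[7] = 29 + -3 = 26
  P[8] = 32 + -3 = 29

Answer: [7, 11, 20, 17, 18, 29, 27, 26, 29]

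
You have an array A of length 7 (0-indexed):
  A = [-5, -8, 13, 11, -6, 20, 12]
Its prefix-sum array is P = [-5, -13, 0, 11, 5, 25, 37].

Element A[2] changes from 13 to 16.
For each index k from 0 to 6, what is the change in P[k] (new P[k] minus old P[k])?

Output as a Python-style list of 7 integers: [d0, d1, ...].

Answer: [0, 0, 3, 3, 3, 3, 3]

Derivation:
Element change: A[2] 13 -> 16, delta = 3
For k < 2: P[k] unchanged, delta_P[k] = 0
For k >= 2: P[k] shifts by exactly 3
Delta array: [0, 0, 3, 3, 3, 3, 3]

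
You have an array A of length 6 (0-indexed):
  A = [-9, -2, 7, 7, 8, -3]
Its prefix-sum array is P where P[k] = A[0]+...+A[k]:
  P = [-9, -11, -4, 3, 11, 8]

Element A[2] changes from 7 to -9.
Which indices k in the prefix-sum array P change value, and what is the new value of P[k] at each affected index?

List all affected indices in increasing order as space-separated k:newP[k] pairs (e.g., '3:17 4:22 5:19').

P[k] = A[0] + ... + A[k]
P[k] includes A[2] iff k >= 2
Affected indices: 2, 3, ..., 5; delta = -16
  P[2]: -4 + -16 = -20
  P[3]: 3 + -16 = -13
  P[4]: 11 + -16 = -5
  P[5]: 8 + -16 = -8

Answer: 2:-20 3:-13 4:-5 5:-8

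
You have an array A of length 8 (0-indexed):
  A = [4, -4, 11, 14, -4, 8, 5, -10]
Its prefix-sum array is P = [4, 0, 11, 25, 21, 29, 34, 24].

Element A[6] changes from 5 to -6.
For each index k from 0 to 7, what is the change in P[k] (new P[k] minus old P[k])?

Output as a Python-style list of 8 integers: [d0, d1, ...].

Element change: A[6] 5 -> -6, delta = -11
For k < 6: P[k] unchanged, delta_P[k] = 0
For k >= 6: P[k] shifts by exactly -11
Delta array: [0, 0, 0, 0, 0, 0, -11, -11]

Answer: [0, 0, 0, 0, 0, 0, -11, -11]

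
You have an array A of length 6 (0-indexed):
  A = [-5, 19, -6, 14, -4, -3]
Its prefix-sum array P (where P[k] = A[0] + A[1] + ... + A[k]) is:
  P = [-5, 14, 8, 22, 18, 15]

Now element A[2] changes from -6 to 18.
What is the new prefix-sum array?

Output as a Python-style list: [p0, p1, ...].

Change: A[2] -6 -> 18, delta = 24
P[k] for k < 2: unchanged (A[2] not included)
P[k] for k >= 2: shift by delta = 24
  P[0] = -5 + 0 = -5
  P[1] = 14 + 0 = 14
  P[2] = 8 + 24 = 32
  P[3] = 22 + 24 = 46
  P[4] = 18 + 24 = 42
  P[5] = 15 + 24 = 39

Answer: [-5, 14, 32, 46, 42, 39]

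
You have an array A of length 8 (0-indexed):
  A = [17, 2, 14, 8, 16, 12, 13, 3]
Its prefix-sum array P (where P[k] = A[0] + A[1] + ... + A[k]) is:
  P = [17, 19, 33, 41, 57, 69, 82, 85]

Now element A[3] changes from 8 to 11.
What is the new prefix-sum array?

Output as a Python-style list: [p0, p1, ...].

Change: A[3] 8 -> 11, delta = 3
P[k] for k < 3: unchanged (A[3] not included)
P[k] for k >= 3: shift by delta = 3
  P[0] = 17 + 0 = 17
  P[1] = 19 + 0 = 19
  P[2] = 33 + 0 = 33
  P[3] = 41 + 3 = 44
  P[4] = 57 + 3 = 60
  P[5] = 69 + 3 = 72
  P[6] = 82 + 3 = 85
  P[7] = 85 + 3 = 88

Answer: [17, 19, 33, 44, 60, 72, 85, 88]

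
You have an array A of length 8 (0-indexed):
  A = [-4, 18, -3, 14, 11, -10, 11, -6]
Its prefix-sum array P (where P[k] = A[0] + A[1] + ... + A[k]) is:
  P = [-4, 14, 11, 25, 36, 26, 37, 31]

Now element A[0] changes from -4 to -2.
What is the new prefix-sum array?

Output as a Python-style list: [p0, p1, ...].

Answer: [-2, 16, 13, 27, 38, 28, 39, 33]

Derivation:
Change: A[0] -4 -> -2, delta = 2
P[k] for k < 0: unchanged (A[0] not included)
P[k] for k >= 0: shift by delta = 2
  P[0] = -4 + 2 = -2
  P[1] = 14 + 2 = 16
  P[2] = 11 + 2 = 13
  P[3] = 25 + 2 = 27
  P[4] = 36 + 2 = 38
  P[5] = 26 + 2 = 28
  P[6] = 37 + 2 = 39
  P[7] = 31 + 2 = 33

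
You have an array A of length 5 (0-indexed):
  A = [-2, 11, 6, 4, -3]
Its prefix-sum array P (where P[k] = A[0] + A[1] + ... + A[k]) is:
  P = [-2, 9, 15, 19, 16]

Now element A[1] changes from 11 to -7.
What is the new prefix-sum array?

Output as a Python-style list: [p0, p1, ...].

Change: A[1] 11 -> -7, delta = -18
P[k] for k < 1: unchanged (A[1] not included)
P[k] for k >= 1: shift by delta = -18
  P[0] = -2 + 0 = -2
  P[1] = 9 + -18 = -9
  P[2] = 15 + -18 = -3
  P[3] = 19 + -18 = 1
  P[4] = 16 + -18 = -2

Answer: [-2, -9, -3, 1, -2]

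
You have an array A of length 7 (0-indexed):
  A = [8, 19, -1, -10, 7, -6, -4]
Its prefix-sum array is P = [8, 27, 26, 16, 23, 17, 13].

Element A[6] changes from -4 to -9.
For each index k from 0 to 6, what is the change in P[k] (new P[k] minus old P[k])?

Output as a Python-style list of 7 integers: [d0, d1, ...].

Element change: A[6] -4 -> -9, delta = -5
For k < 6: P[k] unchanged, delta_P[k] = 0
For k >= 6: P[k] shifts by exactly -5
Delta array: [0, 0, 0, 0, 0, 0, -5]

Answer: [0, 0, 0, 0, 0, 0, -5]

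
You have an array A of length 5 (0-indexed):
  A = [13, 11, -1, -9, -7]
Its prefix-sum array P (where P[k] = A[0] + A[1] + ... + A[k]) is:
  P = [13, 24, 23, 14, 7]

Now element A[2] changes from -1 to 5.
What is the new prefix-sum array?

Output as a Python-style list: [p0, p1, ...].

Answer: [13, 24, 29, 20, 13]

Derivation:
Change: A[2] -1 -> 5, delta = 6
P[k] for k < 2: unchanged (A[2] not included)
P[k] for k >= 2: shift by delta = 6
  P[0] = 13 + 0 = 13
  P[1] = 24 + 0 = 24
  P[2] = 23 + 6 = 29
  P[3] = 14 + 6 = 20
  P[4] = 7 + 6 = 13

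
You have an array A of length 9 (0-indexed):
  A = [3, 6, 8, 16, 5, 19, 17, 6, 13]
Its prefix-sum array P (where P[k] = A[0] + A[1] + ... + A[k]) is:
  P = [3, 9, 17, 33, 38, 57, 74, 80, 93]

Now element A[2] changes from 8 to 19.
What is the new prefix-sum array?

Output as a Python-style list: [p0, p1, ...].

Answer: [3, 9, 28, 44, 49, 68, 85, 91, 104]

Derivation:
Change: A[2] 8 -> 19, delta = 11
P[k] for k < 2: unchanged (A[2] not included)
P[k] for k >= 2: shift by delta = 11
  P[0] = 3 + 0 = 3
  P[1] = 9 + 0 = 9
  P[2] = 17 + 11 = 28
  P[3] = 33 + 11 = 44
  P[4] = 38 + 11 = 49
  P[5] = 57 + 11 = 68
  P[6] = 74 + 11 = 85
  P[7] = 80 + 11 = 91
  P[8] = 93 + 11 = 104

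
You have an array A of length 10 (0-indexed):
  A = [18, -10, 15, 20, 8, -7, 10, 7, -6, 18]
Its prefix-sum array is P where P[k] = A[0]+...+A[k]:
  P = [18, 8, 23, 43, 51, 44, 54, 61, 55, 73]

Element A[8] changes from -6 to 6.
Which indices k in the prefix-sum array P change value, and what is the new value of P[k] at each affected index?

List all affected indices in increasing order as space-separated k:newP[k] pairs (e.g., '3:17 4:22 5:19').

Answer: 8:67 9:85

Derivation:
P[k] = A[0] + ... + A[k]
P[k] includes A[8] iff k >= 8
Affected indices: 8, 9, ..., 9; delta = 12
  P[8]: 55 + 12 = 67
  P[9]: 73 + 12 = 85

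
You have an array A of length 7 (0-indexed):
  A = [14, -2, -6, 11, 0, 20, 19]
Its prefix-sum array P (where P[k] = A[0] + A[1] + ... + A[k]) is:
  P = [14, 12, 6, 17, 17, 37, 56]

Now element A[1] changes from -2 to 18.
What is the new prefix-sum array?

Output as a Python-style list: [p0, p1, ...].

Answer: [14, 32, 26, 37, 37, 57, 76]

Derivation:
Change: A[1] -2 -> 18, delta = 20
P[k] for k < 1: unchanged (A[1] not included)
P[k] for k >= 1: shift by delta = 20
  P[0] = 14 + 0 = 14
  P[1] = 12 + 20 = 32
  P[2] = 6 + 20 = 26
  P[3] = 17 + 20 = 37
  P[4] = 17 + 20 = 37
  P[5] = 37 + 20 = 57
  P[6] = 56 + 20 = 76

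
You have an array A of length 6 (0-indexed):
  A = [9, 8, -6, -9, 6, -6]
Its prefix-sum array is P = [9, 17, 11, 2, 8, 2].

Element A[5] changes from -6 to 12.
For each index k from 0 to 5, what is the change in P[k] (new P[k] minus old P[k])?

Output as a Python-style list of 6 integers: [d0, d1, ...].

Element change: A[5] -6 -> 12, delta = 18
For k < 5: P[k] unchanged, delta_P[k] = 0
For k >= 5: P[k] shifts by exactly 18
Delta array: [0, 0, 0, 0, 0, 18]

Answer: [0, 0, 0, 0, 0, 18]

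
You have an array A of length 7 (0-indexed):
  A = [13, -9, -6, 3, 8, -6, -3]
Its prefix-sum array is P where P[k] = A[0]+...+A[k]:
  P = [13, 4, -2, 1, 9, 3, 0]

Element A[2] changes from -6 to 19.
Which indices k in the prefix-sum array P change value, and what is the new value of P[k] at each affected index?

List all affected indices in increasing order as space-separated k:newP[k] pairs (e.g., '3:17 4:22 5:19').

P[k] = A[0] + ... + A[k]
P[k] includes A[2] iff k >= 2
Affected indices: 2, 3, ..., 6; delta = 25
  P[2]: -2 + 25 = 23
  P[3]: 1 + 25 = 26
  P[4]: 9 + 25 = 34
  P[5]: 3 + 25 = 28
  P[6]: 0 + 25 = 25

Answer: 2:23 3:26 4:34 5:28 6:25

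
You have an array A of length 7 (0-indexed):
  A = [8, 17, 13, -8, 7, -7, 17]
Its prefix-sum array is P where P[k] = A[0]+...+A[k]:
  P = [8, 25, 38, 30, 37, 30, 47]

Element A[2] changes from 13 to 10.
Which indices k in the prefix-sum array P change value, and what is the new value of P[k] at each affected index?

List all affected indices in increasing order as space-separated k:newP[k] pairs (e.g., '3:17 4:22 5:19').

P[k] = A[0] + ... + A[k]
P[k] includes A[2] iff k >= 2
Affected indices: 2, 3, ..., 6; delta = -3
  P[2]: 38 + -3 = 35
  P[3]: 30 + -3 = 27
  P[4]: 37 + -3 = 34
  P[5]: 30 + -3 = 27
  P[6]: 47 + -3 = 44

Answer: 2:35 3:27 4:34 5:27 6:44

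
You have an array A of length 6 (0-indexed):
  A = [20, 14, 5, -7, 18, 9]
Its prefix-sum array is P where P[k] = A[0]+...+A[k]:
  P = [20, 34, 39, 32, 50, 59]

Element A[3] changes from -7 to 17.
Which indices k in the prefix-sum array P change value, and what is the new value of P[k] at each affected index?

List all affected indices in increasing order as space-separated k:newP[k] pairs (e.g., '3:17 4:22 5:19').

Answer: 3:56 4:74 5:83

Derivation:
P[k] = A[0] + ... + A[k]
P[k] includes A[3] iff k >= 3
Affected indices: 3, 4, ..., 5; delta = 24
  P[3]: 32 + 24 = 56
  P[4]: 50 + 24 = 74
  P[5]: 59 + 24 = 83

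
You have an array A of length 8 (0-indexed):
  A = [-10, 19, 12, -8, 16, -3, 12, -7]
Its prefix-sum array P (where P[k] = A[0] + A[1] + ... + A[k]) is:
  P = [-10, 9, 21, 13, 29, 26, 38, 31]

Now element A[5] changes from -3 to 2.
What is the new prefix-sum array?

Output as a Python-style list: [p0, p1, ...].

Change: A[5] -3 -> 2, delta = 5
P[k] for k < 5: unchanged (A[5] not included)
P[k] for k >= 5: shift by delta = 5
  P[0] = -10 + 0 = -10
  P[1] = 9 + 0 = 9
  P[2] = 21 + 0 = 21
  P[3] = 13 + 0 = 13
  P[4] = 29 + 0 = 29
  P[5] = 26 + 5 = 31
  P[6] = 38 + 5 = 43
  P[7] = 31 + 5 = 36

Answer: [-10, 9, 21, 13, 29, 31, 43, 36]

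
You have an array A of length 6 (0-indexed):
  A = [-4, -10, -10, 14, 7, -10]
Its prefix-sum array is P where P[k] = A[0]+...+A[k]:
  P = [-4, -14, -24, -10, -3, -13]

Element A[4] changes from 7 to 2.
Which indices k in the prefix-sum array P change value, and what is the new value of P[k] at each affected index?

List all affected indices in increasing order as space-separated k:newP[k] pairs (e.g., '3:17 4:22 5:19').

Answer: 4:-8 5:-18

Derivation:
P[k] = A[0] + ... + A[k]
P[k] includes A[4] iff k >= 4
Affected indices: 4, 5, ..., 5; delta = -5
  P[4]: -3 + -5 = -8
  P[5]: -13 + -5 = -18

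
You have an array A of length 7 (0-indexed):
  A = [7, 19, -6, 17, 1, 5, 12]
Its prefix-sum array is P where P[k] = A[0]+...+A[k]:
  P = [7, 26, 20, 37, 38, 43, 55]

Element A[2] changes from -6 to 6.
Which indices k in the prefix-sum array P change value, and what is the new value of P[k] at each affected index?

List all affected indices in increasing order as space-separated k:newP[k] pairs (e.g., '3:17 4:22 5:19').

P[k] = A[0] + ... + A[k]
P[k] includes A[2] iff k >= 2
Affected indices: 2, 3, ..., 6; delta = 12
  P[2]: 20 + 12 = 32
  P[3]: 37 + 12 = 49
  P[4]: 38 + 12 = 50
  P[5]: 43 + 12 = 55
  P[6]: 55 + 12 = 67

Answer: 2:32 3:49 4:50 5:55 6:67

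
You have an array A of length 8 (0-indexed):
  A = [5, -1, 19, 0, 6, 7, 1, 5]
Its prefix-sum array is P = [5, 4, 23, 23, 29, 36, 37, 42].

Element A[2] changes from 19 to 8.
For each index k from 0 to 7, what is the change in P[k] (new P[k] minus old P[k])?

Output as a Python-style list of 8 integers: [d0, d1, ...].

Element change: A[2] 19 -> 8, delta = -11
For k < 2: P[k] unchanged, delta_P[k] = 0
For k >= 2: P[k] shifts by exactly -11
Delta array: [0, 0, -11, -11, -11, -11, -11, -11]

Answer: [0, 0, -11, -11, -11, -11, -11, -11]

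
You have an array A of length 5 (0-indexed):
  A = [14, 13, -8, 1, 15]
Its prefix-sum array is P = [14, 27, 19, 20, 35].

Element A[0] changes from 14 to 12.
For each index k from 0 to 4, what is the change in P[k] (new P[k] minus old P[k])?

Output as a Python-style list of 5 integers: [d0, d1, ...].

Element change: A[0] 14 -> 12, delta = -2
For k < 0: P[k] unchanged, delta_P[k] = 0
For k >= 0: P[k] shifts by exactly -2
Delta array: [-2, -2, -2, -2, -2]

Answer: [-2, -2, -2, -2, -2]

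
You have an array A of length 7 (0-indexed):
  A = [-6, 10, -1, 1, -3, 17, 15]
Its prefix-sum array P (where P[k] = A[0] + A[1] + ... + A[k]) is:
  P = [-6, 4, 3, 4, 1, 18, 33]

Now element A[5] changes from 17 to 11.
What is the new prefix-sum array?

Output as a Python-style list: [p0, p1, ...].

Answer: [-6, 4, 3, 4, 1, 12, 27]

Derivation:
Change: A[5] 17 -> 11, delta = -6
P[k] for k < 5: unchanged (A[5] not included)
P[k] for k >= 5: shift by delta = -6
  P[0] = -6 + 0 = -6
  P[1] = 4 + 0 = 4
  P[2] = 3 + 0 = 3
  P[3] = 4 + 0 = 4
  P[4] = 1 + 0 = 1
  P[5] = 18 + -6 = 12
  P[6] = 33 + -6 = 27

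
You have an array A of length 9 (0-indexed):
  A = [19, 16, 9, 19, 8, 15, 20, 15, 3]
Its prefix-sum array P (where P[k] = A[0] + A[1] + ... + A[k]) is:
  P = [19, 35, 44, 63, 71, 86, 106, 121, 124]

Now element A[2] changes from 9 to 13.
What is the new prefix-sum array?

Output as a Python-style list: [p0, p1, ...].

Answer: [19, 35, 48, 67, 75, 90, 110, 125, 128]

Derivation:
Change: A[2] 9 -> 13, delta = 4
P[k] for k < 2: unchanged (A[2] not included)
P[k] for k >= 2: shift by delta = 4
  P[0] = 19 + 0 = 19
  P[1] = 35 + 0 = 35
  P[2] = 44 + 4 = 48
  P[3] = 63 + 4 = 67
  P[4] = 71 + 4 = 75
  P[5] = 86 + 4 = 90
  P[6] = 106 + 4 = 110
  P[7] = 121 + 4 = 125
  P[8] = 124 + 4 = 128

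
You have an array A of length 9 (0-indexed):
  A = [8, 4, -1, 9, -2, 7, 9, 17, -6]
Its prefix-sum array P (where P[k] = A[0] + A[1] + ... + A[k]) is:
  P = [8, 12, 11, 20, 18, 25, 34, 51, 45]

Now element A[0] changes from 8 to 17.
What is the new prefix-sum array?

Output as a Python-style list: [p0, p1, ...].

Answer: [17, 21, 20, 29, 27, 34, 43, 60, 54]

Derivation:
Change: A[0] 8 -> 17, delta = 9
P[k] for k < 0: unchanged (A[0] not included)
P[k] for k >= 0: shift by delta = 9
  P[0] = 8 + 9 = 17
  P[1] = 12 + 9 = 21
  P[2] = 11 + 9 = 20
  P[3] = 20 + 9 = 29
  P[4] = 18 + 9 = 27
  P[5] = 25 + 9 = 34
  P[6] = 34 + 9 = 43
  P[7] = 51 + 9 = 60
  P[8] = 45 + 9 = 54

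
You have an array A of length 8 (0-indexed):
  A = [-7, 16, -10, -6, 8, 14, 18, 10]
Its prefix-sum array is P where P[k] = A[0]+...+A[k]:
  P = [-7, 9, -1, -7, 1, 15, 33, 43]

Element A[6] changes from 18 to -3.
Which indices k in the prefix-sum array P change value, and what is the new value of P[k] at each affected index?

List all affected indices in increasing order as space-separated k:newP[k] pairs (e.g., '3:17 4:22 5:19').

P[k] = A[0] + ... + A[k]
P[k] includes A[6] iff k >= 6
Affected indices: 6, 7, ..., 7; delta = -21
  P[6]: 33 + -21 = 12
  P[7]: 43 + -21 = 22

Answer: 6:12 7:22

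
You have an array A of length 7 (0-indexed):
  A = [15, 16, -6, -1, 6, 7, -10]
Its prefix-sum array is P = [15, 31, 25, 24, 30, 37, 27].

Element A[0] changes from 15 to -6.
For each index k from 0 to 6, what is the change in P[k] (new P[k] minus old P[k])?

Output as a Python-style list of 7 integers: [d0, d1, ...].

Element change: A[0] 15 -> -6, delta = -21
For k < 0: P[k] unchanged, delta_P[k] = 0
For k >= 0: P[k] shifts by exactly -21
Delta array: [-21, -21, -21, -21, -21, -21, -21]

Answer: [-21, -21, -21, -21, -21, -21, -21]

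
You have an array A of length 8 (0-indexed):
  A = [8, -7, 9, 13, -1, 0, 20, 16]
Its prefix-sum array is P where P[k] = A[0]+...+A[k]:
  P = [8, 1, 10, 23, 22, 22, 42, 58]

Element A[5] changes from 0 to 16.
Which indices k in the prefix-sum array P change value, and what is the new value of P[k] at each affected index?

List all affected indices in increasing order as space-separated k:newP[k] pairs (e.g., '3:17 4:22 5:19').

P[k] = A[0] + ... + A[k]
P[k] includes A[5] iff k >= 5
Affected indices: 5, 6, ..., 7; delta = 16
  P[5]: 22 + 16 = 38
  P[6]: 42 + 16 = 58
  P[7]: 58 + 16 = 74

Answer: 5:38 6:58 7:74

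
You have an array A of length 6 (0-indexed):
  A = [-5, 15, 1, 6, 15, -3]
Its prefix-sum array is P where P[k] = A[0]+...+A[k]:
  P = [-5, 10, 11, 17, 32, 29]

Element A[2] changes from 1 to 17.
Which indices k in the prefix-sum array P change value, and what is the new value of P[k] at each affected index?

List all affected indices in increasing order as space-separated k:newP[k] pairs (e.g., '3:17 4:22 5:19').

P[k] = A[0] + ... + A[k]
P[k] includes A[2] iff k >= 2
Affected indices: 2, 3, ..., 5; delta = 16
  P[2]: 11 + 16 = 27
  P[3]: 17 + 16 = 33
  P[4]: 32 + 16 = 48
  P[5]: 29 + 16 = 45

Answer: 2:27 3:33 4:48 5:45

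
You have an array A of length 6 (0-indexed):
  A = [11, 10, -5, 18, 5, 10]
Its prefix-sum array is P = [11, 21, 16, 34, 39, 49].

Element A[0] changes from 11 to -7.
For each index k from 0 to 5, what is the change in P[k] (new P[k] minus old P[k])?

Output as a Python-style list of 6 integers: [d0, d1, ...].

Answer: [-18, -18, -18, -18, -18, -18]

Derivation:
Element change: A[0] 11 -> -7, delta = -18
For k < 0: P[k] unchanged, delta_P[k] = 0
For k >= 0: P[k] shifts by exactly -18
Delta array: [-18, -18, -18, -18, -18, -18]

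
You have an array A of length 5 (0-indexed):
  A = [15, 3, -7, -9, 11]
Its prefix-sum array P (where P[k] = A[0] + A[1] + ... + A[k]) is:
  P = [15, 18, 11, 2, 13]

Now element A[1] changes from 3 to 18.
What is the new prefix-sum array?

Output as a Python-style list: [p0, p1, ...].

Change: A[1] 3 -> 18, delta = 15
P[k] for k < 1: unchanged (A[1] not included)
P[k] for k >= 1: shift by delta = 15
  P[0] = 15 + 0 = 15
  P[1] = 18 + 15 = 33
  P[2] = 11 + 15 = 26
  P[3] = 2 + 15 = 17
  P[4] = 13 + 15 = 28

Answer: [15, 33, 26, 17, 28]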